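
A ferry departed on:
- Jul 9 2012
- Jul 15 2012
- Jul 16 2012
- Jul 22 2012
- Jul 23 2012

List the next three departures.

Every event lands on a Monday or Sunday (gaps cycle 6, 1, 6, 1).
So the schedule is: every Monday and Sunday.
The following Sunday is Jul 29 2012.
The following Monday is Jul 30 2012.
Next Sunday: Aug 5 2012.

Jul 29 2012, Jul 30 2012, Aug 5 2012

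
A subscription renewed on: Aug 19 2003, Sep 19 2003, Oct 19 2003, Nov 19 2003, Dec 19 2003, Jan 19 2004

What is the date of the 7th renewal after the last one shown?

Aug 19 2004

The day-of-month is always 19 (31, 30, 31, 30, 31 days between events).
So this recurs on the 19th of each month.
Next: February 2004 → Feb 19 2004.
March 2004: Mar 19 2004.
Next: April 2004 → Apr 19 2004.
May 2004: May 19 2004.
Next: June 2004 → Jun 19 2004.
July 2004: Jul 19 2004.
Next: August 2004 → Aug 19 2004.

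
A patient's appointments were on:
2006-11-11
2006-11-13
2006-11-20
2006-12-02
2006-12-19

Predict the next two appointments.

2007-01-10, 2007-02-06

Intervals are 2, 7, 12, 17 days — an arithmetic progression with common difference 5.
Next gap: 22 days. 2006-12-19 + 22 days = 2007-01-10.
Next gap: 27 days. 2007-01-10 + 27 days = 2007-02-06.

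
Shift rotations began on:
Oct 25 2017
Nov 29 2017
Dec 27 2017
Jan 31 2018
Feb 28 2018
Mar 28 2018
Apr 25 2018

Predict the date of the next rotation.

May 30 2018

All Wednesdays; the gaps (35, 28, 35, 28, 28, 28) vary with month length.
This is the last Wednesday of each month.
May 2018 ends with Wednesday May 30 2018.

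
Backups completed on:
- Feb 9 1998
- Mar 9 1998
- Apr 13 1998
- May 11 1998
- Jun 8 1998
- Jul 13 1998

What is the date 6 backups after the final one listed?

Jan 11 1999

All dates are Mondays, 28, 35, 28, 28, 35 days apart.
Specifically, the 2nd Monday of each month.
2nd Monday of August 1998: Aug 10 1998.
September 1998 — 2nd Monday is Sep 14 1998.
October 1998 — 2nd Monday is Oct 12 1998.
2nd Monday of November 1998: Nov 9 1998.
December 1998 — 2nd Monday is Dec 14 1998.
2nd Monday of January 1999: Jan 11 1999.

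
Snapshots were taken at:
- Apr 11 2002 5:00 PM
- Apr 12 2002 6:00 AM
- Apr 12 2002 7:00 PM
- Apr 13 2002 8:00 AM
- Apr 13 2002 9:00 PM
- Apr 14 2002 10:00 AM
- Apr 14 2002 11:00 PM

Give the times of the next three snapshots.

Apr 15 2002 12:00 PM, Apr 16 2002 1:00 AM, Apr 16 2002 2:00 PM

The interval is a steady 13 hours (13, 13, 13, 13, 13, 13).
Apr 14 2002 11:00 PM + 13 h = Apr 15 2002 12:00 PM.
Apr 15 2002 12:00 PM + 13 h = Apr 16 2002 1:00 AM.
Apr 16 2002 1:00 AM + 13 h = Apr 16 2002 2:00 PM.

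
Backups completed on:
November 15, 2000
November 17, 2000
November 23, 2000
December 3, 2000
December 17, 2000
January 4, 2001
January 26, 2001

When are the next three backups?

Gaps: 2, 6, 10, 14, 18, 22 days — each gap is 4 larger than the previous one.
Next gap: 26 days. January 26, 2001 + 26 days = February 21, 2001.
Next gap: 30 days. February 21, 2001 + 30 days = March 23, 2001.
Next gap: 34 days. March 23, 2001 + 34 days = April 26, 2001.

February 21, 2001; March 23, 2001; April 26, 2001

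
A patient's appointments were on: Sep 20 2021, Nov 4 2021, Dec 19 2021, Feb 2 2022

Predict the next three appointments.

The spacing is 45, 45, 45 days — always 45 days.
Feb 2 2022 + 45 days = Mar 19 2022.
Mar 19 2022 + 45 days = May 3 2022.
May 3 2022 + 45 days = Jun 17 2022.

Mar 19 2022, May 3 2022, Jun 17 2022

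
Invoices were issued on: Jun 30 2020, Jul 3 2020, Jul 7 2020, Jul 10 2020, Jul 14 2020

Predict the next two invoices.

Jul 17 2020, Jul 21 2020

The gap pattern 3, 4, 3, 4 repeats every 2 events.
These are the Tuesdays and Fridays of each week.
The following Friday is Jul 17 2020.
Next Tuesday: Jul 21 2020.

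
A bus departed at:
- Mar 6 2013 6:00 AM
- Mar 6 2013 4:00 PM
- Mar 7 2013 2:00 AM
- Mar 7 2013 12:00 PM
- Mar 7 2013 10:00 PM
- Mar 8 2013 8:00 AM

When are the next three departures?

Spacing: 10, 10, 10, 10, 10 h — constant 10 h.
Mar 8 2013 8:00 AM + 10 h = Mar 8 2013 6:00 PM.
Mar 8 2013 6:00 PM + 10 h = Mar 9 2013 4:00 AM.
Mar 9 2013 4:00 AM + 10 h = Mar 9 2013 2:00 PM.

Mar 8 2013 6:00 PM, Mar 9 2013 4:00 AM, Mar 9 2013 2:00 PM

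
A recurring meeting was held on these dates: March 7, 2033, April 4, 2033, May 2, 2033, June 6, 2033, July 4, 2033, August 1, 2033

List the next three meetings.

Gaps: 28, 28, 35, 28, 28 days — a mix of 28 and 35. Every date is a Monday.
Each is the 1st Monday of its month.
September 2033 — 1st Monday is September 5, 2033.
October 2033 — 1st Monday is October 3, 2033.
November 2033 — 1st Monday is November 7, 2033.

September 5, 2033; October 3, 2033; November 7, 2033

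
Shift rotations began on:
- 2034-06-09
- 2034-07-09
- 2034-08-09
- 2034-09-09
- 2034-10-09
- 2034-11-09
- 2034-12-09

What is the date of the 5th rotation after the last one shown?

2035-05-09

The day-of-month is always 9 (30, 31, 31, 30, 31, 30 days between events).
So this recurs on the 9th of each month.
Next: January 2035 → 2035-01-09.
Next: February 2035 → 2035-02-09.
March 2035: 2035-03-09.
April 2035: 2035-04-09.
May 2035: 2035-05-09.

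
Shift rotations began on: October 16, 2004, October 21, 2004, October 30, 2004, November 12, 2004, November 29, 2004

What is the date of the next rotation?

December 20, 2004

The spacing grows by 4 each time: 5, 9, 13, 17 days.
Next gap: 21 days. November 29, 2004 + 21 days = December 20, 2004.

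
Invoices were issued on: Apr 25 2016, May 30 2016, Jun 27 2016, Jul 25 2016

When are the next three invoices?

Every date is a Monday; gaps 35, 28, 28 days.
Each is the last Monday of its month (at least one falls on the 29th or later, ruling out '4th Monday').
Last Monday of August 2016: Aug 29 2016.
September 2016 ends with Monday Sep 26 2016.
Last Monday of October 2016: Oct 31 2016.

Aug 29 2016, Sep 26 2016, Oct 31 2016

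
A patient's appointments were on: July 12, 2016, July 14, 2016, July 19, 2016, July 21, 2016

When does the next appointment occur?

July 26, 2016

Every event lands on a Tuesday or Thursday (gaps cycle 2, 5, 2).
So the schedule is: every Tuesday and Thursday.
Next Tuesday: July 26, 2016.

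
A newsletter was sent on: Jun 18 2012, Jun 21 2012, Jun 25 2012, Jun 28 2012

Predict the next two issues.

Gaps: 3, 4, 3 days — not constant, but cyclic with period 2.
The events fall on every Monday and Thursday.
The following Monday is Jul 2 2012.
The following Thursday is Jul 5 2012.

Jul 2 2012, Jul 5 2012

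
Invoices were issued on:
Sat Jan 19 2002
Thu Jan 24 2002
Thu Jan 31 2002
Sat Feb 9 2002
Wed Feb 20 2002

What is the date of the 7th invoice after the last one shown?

Wed Jul 3 2002

Intervals are 5, 7, 9, 11 days — an arithmetic progression with common difference 2.
Next gap: 13 days. Wed Feb 20 2002 + 13 days = Tue Mar 5 2002.
Next gap: 15 days. Tue Mar 5 2002 + 15 days = Wed Mar 20 2002.
Next gap: 17 days. Wed Mar 20 2002 + 17 days = Sat Apr 6 2002.
Next gap: 19 days. Sat Apr 6 2002 + 19 days = Thu Apr 25 2002.
Next gap: 21 days. Thu Apr 25 2002 + 21 days = Thu May 16 2002.
Next gap: 23 days. Thu May 16 2002 + 23 days = Sat Jun 8 2002.
Next gap: 25 days. Sat Jun 8 2002 + 25 days = Wed Jul 3 2002.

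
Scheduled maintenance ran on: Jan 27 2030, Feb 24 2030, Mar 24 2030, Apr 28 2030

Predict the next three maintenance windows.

May 26 2030, Jun 23 2030, Jul 28 2030

All dates are Sundays, 28, 28, 35 days apart.
Specifically, the 4th Sunday of each month.
May 2030 — 4th Sunday is May 26 2030.
June 2030 — 4th Sunday is Jun 23 2030.
July 2030 — 4th Sunday is Jul 28 2030.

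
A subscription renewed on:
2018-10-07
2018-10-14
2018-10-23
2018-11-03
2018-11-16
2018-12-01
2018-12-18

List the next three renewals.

2019-01-06, 2019-01-27, 2019-02-19

Intervals are 7, 9, 11, 13, 15, 17 days — an arithmetic progression with common difference 2.
Next gap: 19 days. 2018-12-18 + 19 days = 2019-01-06.
Next gap: 21 days. 2019-01-06 + 21 days = 2019-01-27.
Next gap: 23 days. 2019-01-27 + 23 days = 2019-02-19.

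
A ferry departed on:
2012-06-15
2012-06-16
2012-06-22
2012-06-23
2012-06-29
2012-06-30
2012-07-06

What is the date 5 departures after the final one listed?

Every event lands on a Friday or Saturday (gaps cycle 1, 6, 1, 6, 1, 6).
So the schedule is: every Friday and Saturday.
The following Saturday is 2012-07-07.
Next Friday: 2012-07-13.
Next Saturday: 2012-07-14.
Next Friday: 2012-07-20.
The following Saturday is 2012-07-21.

2012-07-21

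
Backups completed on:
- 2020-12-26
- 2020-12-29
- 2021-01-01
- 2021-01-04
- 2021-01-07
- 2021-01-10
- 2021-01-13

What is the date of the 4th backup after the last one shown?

2021-01-25

The spacing is 3, 3, 3, 3, 3, 3 days — always 3 days.
2021-01-13 + 3 days = 2021-01-16.
2021-01-16 + 3 days = 2021-01-19.
2021-01-19 + 3 days = 2021-01-22.
2021-01-22 + 3 days = 2021-01-25.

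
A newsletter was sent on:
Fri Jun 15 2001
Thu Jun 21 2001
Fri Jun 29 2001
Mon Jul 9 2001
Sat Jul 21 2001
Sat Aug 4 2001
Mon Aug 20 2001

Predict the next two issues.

Intervals are 6, 8, 10, 12, 14, 16 days — an arithmetic progression with common difference 2.
Next gap: 18 days. Mon Aug 20 2001 + 18 days = Fri Sep 7 2001.
Next gap: 20 days. Fri Sep 7 2001 + 20 days = Thu Sep 27 2001.

Fri Sep 7 2001, Thu Sep 27 2001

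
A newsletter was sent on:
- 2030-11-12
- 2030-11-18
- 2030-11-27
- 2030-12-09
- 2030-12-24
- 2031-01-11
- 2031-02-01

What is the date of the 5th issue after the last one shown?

Intervals are 6, 9, 12, 15, 18, 21 days — an arithmetic progression with common difference 3.
Next gap: 24 days. 2031-02-01 + 24 days = 2031-02-25.
Next gap: 27 days. 2031-02-25 + 27 days = 2031-03-24.
Next gap: 30 days. 2031-03-24 + 30 days = 2031-04-23.
Next gap: 33 days. 2031-04-23 + 33 days = 2031-05-26.
Next gap: 36 days. 2031-05-26 + 36 days = 2031-07-01.

2031-07-01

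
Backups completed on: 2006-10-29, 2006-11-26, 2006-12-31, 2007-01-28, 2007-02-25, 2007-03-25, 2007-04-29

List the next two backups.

2007-05-27, 2007-06-24

All Sundays; the gaps (28, 35, 28, 28, 28, 35) vary with month length.
This is the last Sunday of each month.
Last Sunday of May 2007: 2007-05-27.
Last Sunday of June 2007: 2007-06-24.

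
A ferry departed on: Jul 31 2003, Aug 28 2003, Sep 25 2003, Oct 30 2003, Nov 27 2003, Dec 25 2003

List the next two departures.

Every date is a Thursday; gaps 28, 28, 35, 28, 28 days.
Each is the last Thursday of its month (at least one falls on the 29th or later, ruling out '4th Thursday').
January 2004 ends with Thursday Jan 29 2004.
February 2004 ends with Thursday Feb 26 2004.

Jan 29 2004, Feb 26 2004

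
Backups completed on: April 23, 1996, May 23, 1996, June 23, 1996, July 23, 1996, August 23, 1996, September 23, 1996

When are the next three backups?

The day-of-month is always 23 (30, 31, 30, 31, 31 days between events).
So this recurs on the 23rd of each month.
October 1996: October 23, 1996.
Next: November 1996 → November 23, 1996.
Next: December 1996 → December 23, 1996.

October 23, 1996; November 23, 1996; December 23, 1996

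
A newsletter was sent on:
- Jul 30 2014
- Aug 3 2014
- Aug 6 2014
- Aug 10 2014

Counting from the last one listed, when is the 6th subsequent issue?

Aug 31 2014

Every event lands on a Wednesday or Sunday (gaps cycle 4, 3, 4).
So the schedule is: every Wednesday and Sunday.
The following Wednesday is Aug 13 2014.
The following Sunday is Aug 17 2014.
Next Wednesday: Aug 20 2014.
Next Sunday: Aug 24 2014.
The following Wednesday is Aug 27 2014.
Next Sunday: Aug 31 2014.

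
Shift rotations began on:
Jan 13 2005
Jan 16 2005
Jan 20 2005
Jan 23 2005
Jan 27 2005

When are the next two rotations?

Jan 30 2005, Feb 3 2005

The gap pattern 3, 4, 3, 4 repeats every 2 events.
These are the Thursdays and Sundays of each week.
Next Sunday: Jan 30 2005.
The following Thursday is Feb 3 2005.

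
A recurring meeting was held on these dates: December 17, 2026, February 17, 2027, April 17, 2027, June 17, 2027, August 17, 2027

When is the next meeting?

October 17, 2027

Gaps: 62, 59, 61, 61 days — not constant. Every event is on the 17th of the month.
Pattern: the 17th of every 2 months.
Next: October 2027 → October 17, 2027.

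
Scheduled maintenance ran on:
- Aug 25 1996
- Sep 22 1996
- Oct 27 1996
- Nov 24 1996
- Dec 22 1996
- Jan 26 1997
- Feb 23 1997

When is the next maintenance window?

These are Sundays at 28- or 35-day spacing (28, 35, 28, 28, 35, 28).
The pattern: 4th Sunday of the month.
March 1997 — 4th Sunday is Mar 23 1997.

Mar 23 1997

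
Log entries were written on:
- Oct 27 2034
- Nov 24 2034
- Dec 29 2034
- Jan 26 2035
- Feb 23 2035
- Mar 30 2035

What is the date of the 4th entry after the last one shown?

Jul 27 2035

These are Fridays with 28, 35, 28, 28, 35-day gaps.
Each is the final Friday of its month — Dec 29 2034 is past the 28th, so '4th Friday' doesn't fit.
April 2035 ends with Friday Apr 27 2035.
Last Friday of May 2035: May 25 2035.
June 2035 ends with Friday Jun 29 2035.
Last Friday of July 2035: Jul 27 2035.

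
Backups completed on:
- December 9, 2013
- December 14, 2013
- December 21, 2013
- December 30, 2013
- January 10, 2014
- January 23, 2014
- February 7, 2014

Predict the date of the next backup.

Gaps: 5, 7, 9, 11, 13, 15 days — each gap is 2 larger than the previous one.
Next gap: 17 days. February 7, 2014 + 17 days = February 24, 2014.

February 24, 2014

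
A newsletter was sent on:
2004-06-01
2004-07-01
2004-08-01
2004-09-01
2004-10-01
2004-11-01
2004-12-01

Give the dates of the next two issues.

The day-of-month is always 1 (30, 31, 31, 30, 31, 30 days between events).
So this recurs on the 1st of each month.
Next: January 2005 → 2005-01-01.
February 2005: 2005-02-01.

2005-01-01, 2005-02-01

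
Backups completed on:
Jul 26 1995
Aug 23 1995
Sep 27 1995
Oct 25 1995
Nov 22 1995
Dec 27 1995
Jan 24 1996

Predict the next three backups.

Gaps: 28, 35, 28, 28, 35, 28 days — a mix of 28 and 35. Every date is a Wednesday.
Each is the 4th Wednesday of its month.
4th Wednesday of February 1996: Feb 28 1996.
4th Wednesday of March 1996: Mar 27 1996.
4th Wednesday of April 1996: Apr 24 1996.

Feb 28 1996, Mar 27 1996, Apr 24 1996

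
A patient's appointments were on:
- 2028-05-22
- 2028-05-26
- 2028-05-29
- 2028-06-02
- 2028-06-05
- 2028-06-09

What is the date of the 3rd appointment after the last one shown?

The gap pattern 4, 3, 4, 3, 4 repeats every 2 events.
These are the Mondays and Fridays of each week.
The following Monday is 2028-06-12.
The following Friday is 2028-06-16.
Next Monday: 2028-06-19.

2028-06-19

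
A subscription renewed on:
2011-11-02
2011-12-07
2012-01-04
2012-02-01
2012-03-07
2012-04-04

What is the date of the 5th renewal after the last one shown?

Gaps: 35, 28, 28, 35, 28 days — a mix of 28 and 35. Every date is a Wednesday.
Each is the 1st Wednesday of its month.
May 2012 — 1st Wednesday is 2012-05-02.
1st Wednesday of June 2012: 2012-06-06.
1st Wednesday of July 2012: 2012-07-04.
August 2012 — 1st Wednesday is 2012-08-01.
September 2012 — 1st Wednesday is 2012-09-05.

2012-09-05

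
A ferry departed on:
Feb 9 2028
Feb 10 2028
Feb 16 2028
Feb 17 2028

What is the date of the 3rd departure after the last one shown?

Every event lands on a Wednesday or Thursday (gaps cycle 1, 6, 1).
So the schedule is: every Wednesday and Thursday.
The following Wednesday is Feb 23 2028.
The following Thursday is Feb 24 2028.
Next Wednesday: Mar 1 2028.

Mar 1 2028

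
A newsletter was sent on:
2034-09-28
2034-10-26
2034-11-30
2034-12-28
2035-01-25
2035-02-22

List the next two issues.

2035-03-29, 2035-04-26

These are Thursdays with 28, 35, 28, 28, 28-day gaps.
Each is the final Thursday of its month — 2034-11-30 is past the 28th, so '4th Thursday' doesn't fit.
March 2035 ends with Thursday 2035-03-29.
Last Thursday of April 2035: 2035-04-26.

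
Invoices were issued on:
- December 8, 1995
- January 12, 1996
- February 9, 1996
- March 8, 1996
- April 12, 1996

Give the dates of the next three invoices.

These are Fridays at 28- or 35-day spacing (35, 28, 28, 35).
The pattern: 2nd Friday of the month.
May 1996 — 2nd Friday is May 10, 1996.
2nd Friday of June 1996: June 14, 1996.
July 1996 — 2nd Friday is July 12, 1996.

May 10, 1996; June 14, 1996; July 12, 1996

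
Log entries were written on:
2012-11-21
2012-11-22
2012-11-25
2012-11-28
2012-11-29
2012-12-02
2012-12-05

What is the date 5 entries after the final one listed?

The gap pattern 1, 3, 3, 1, 3, 3 repeats every 3 events.
These are the Wednesdays, Thursdays and Sundays of each week.
Next Thursday: 2012-12-06.
The following Sunday is 2012-12-09.
The following Wednesday is 2012-12-12.
Next Thursday: 2012-12-13.
Next Sunday: 2012-12-16.

2012-12-16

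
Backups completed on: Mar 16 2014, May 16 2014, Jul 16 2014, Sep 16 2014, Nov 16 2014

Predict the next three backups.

Each date is the 16th; the gaps (61, 61, 62, 61) track the month lengths.
The rule is the 16th of every 2 months.
Next: January 2015 → Jan 16 2015.
March 2015: Mar 16 2015.
May 2015: May 16 2015.

Jan 16 2015, Mar 16 2015, May 16 2015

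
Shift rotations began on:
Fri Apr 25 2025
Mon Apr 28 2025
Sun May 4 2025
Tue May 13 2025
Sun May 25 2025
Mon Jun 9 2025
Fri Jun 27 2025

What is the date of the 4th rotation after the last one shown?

The spacing grows by 3 each time: 3, 6, 9, 12, 15, 18 days.
Next gap: 21 days. Fri Jun 27 2025 + 21 days = Fri Jul 18 2025.
Next gap: 24 days. Fri Jul 18 2025 + 24 days = Mon Aug 11 2025.
Next gap: 27 days. Mon Aug 11 2025 + 27 days = Sun Sep 7 2025.
Next gap: 30 days. Sun Sep 7 2025 + 30 days = Tue Oct 7 2025.

Tue Oct 7 2025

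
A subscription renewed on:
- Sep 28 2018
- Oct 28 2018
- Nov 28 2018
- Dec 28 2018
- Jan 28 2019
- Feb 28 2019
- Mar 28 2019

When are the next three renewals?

Apr 28 2019, May 28 2019, Jun 28 2019

The day-of-month is always 28 (30, 31, 30, 31, 31, 28 days between events).
So this recurs on the 28th of each month.
Next: April 2019 → Apr 28 2019.
Next: May 2019 → May 28 2019.
June 2019: Jun 28 2019.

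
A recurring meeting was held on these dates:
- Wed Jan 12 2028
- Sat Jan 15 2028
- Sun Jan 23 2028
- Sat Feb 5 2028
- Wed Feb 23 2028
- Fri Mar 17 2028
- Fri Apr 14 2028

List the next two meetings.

Wed May 17 2028, Sat Jun 24 2028

Gaps: 3, 8, 13, 18, 23, 28 days — each gap is 5 larger than the previous one.
Next gap: 33 days. Fri Apr 14 2028 + 33 days = Wed May 17 2028.
Next gap: 38 days. Wed May 17 2028 + 38 days = Sat Jun 24 2028.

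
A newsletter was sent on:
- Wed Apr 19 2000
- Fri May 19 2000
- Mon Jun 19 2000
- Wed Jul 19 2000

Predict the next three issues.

The day-of-month is always 19 (30, 31, 30 days between events).
So this recurs on the 19th of each month.
August 2000: Sat Aug 19 2000.
September 2000: Tue Sep 19 2000.
Next: October 2000 → Thu Oct 19 2000.

Sat Aug 19 2000, Tue Sep 19 2000, Thu Oct 19 2000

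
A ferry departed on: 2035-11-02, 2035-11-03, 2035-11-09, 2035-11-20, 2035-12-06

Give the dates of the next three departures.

2035-12-27, 2036-01-22, 2036-02-22

Intervals are 1, 6, 11, 16 days — an arithmetic progression with common difference 5.
Next gap: 21 days. 2035-12-06 + 21 days = 2035-12-27.
Next gap: 26 days. 2035-12-27 + 26 days = 2036-01-22.
Next gap: 31 days. 2036-01-22 + 31 days = 2036-02-22.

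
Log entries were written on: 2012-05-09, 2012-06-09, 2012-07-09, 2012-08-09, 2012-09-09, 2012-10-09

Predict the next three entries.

The day-of-month is always 9 (31, 30, 31, 31, 30 days between events).
So this recurs on the 9th of each month.
Next: November 2012 → 2012-11-09.
Next: December 2012 → 2012-12-09.
January 2013: 2013-01-09.

2012-11-09, 2012-12-09, 2013-01-09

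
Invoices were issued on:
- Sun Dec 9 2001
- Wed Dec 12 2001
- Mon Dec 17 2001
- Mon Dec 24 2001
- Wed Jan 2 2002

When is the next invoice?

Sun Jan 13 2002

Intervals are 3, 5, 7, 9 days — an arithmetic progression with common difference 2.
Next gap: 11 days. Wed Jan 2 2002 + 11 days = Sun Jan 13 2002.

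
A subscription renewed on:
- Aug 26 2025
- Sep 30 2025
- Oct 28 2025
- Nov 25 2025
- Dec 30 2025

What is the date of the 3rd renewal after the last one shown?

Mar 31 2026

Every date is a Tuesday; gaps 35, 28, 28, 35 days.
Each is the last Tuesday of its month (at least one falls on the 29th or later, ruling out '4th Tuesday').
January 2026 ends with Tuesday Jan 27 2026.
Last Tuesday of February 2026: Feb 24 2026.
Last Tuesday of March 2026: Mar 31 2026.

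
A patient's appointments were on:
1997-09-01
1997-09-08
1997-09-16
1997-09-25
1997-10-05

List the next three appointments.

Gaps: 7, 8, 9, 10 days — each gap is 1 larger than the previous one.
Next gap: 11 days. 1997-10-05 + 11 days = 1997-10-16.
Next gap: 12 days. 1997-10-16 + 12 days = 1997-10-28.
Next gap: 13 days. 1997-10-28 + 13 days = 1997-11-10.

1997-10-16, 1997-10-28, 1997-11-10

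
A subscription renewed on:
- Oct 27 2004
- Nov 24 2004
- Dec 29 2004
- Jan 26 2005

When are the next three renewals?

These are Wednesdays with 28, 35, 28-day gaps.
Each is the final Wednesday of its month — Dec 29 2004 is past the 28th, so '4th Wednesday' doesn't fit.
February 2005 ends with Wednesday Feb 23 2005.
Last Wednesday of March 2005: Mar 30 2005.
Last Wednesday of April 2005: Apr 27 2005.

Feb 23 2005, Mar 30 2005, Apr 27 2005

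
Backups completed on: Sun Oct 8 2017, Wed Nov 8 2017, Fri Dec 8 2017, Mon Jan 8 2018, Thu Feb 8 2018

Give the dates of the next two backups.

Thu Mar 8 2018, Sun Apr 8 2018

The day-of-month is always 8 (31, 30, 31, 31 days between events).
So this recurs on the 8th of each month.
Next: March 2018 → Thu Mar 8 2018.
April 2018: Sun Apr 8 2018.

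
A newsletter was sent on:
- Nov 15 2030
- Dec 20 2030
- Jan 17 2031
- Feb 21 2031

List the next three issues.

Mar 21 2031, Apr 18 2031, May 16 2031

These are Fridays at 28- or 35-day spacing (35, 28, 35).
The pattern: 3rd Friday of the month.
3rd Friday of March 2031: Mar 21 2031.
April 2031 — 3rd Friday is Apr 18 2031.
3rd Friday of May 2031: May 16 2031.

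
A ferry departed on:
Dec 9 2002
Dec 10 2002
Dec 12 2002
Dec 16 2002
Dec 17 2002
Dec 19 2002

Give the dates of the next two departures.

The gap pattern 1, 2, 4, 1, 2 repeats every 3 events.
These are the Mondays, Tuesdays and Thursdays of each week.
Next Monday: Dec 23 2002.
The following Tuesday is Dec 24 2002.

Dec 23 2002, Dec 24 2002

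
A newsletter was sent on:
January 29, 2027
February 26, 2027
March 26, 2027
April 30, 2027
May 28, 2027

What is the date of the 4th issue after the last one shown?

All Fridays; the gaps (28, 28, 35, 28) vary with month length.
This is the last Friday of each month.
June 2027 ends with Friday June 25, 2027.
July 2027 ends with Friday July 30, 2027.
August 2027 ends with Friday August 27, 2027.
Last Friday of September 2027: September 24, 2027.

September 24, 2027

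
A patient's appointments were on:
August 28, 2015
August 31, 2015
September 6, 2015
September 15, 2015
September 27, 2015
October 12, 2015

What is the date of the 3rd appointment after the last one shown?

Gaps: 3, 6, 9, 12, 15 days — each gap is 3 larger than the previous one.
Next gap: 18 days. October 12, 2015 + 18 days = October 30, 2015.
Next gap: 21 days. October 30, 2015 + 21 days = November 20, 2015.
Next gap: 24 days. November 20, 2015 + 24 days = December 14, 2015.

December 14, 2015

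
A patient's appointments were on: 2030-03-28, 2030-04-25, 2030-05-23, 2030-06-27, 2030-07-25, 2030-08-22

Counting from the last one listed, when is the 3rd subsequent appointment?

2030-11-28

Gaps: 28, 28, 35, 28, 28 days — a mix of 28 and 35. Every date is a Thursday.
Each is the 4th Thursday of its month.
September 2030 — 4th Thursday is 2030-09-26.
October 2030 — 4th Thursday is 2030-10-24.
4th Thursday of November 2030: 2030-11-28.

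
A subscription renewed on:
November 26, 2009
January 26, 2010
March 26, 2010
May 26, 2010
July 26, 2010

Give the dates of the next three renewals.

September 26, 2010; November 26, 2010; January 26, 2011

The day-of-month is always 26 (61, 59, 61, 61 days between events).
So this recurs on the 26th of every 2 months.
Next: September 2010 → September 26, 2010.
November 2010: November 26, 2010.
January 2011: January 26, 2011.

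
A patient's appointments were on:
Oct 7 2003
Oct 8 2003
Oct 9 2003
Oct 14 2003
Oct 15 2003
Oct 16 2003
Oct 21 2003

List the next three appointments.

The gap pattern 1, 1, 5, 1, 1, 5 repeats every 3 events.
These are the Tuesdays, Wednesdays and Thursdays of each week.
The following Wednesday is Oct 22 2003.
Next Thursday: Oct 23 2003.
The following Tuesday is Oct 28 2003.

Oct 22 2003, Oct 23 2003, Oct 28 2003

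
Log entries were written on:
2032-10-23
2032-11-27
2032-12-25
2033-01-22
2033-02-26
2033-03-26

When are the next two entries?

All dates are Saturdays, 35, 28, 28, 35, 28 days apart.
Specifically, the 4th Saturday of each month.
April 2033 — 4th Saturday is 2033-04-23.
4th Saturday of May 2033: 2033-05-28.

2033-04-23, 2033-05-28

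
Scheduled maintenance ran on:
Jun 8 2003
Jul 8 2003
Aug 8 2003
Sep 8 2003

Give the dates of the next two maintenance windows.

The day-of-month is always 8 (30, 31, 31 days between events).
So this recurs on the 8th of each month.
Next: October 2003 → Oct 8 2003.
November 2003: Nov 8 2003.

Oct 8 2003, Nov 8 2003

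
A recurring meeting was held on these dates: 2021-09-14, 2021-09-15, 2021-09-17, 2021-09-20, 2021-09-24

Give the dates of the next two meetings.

Gaps: 1, 2, 3, 4 days — each gap is 1 larger than the previous one.
Next gap: 5 days. 2021-09-24 + 5 days = 2021-09-29.
Next gap: 6 days. 2021-09-29 + 6 days = 2021-10-05.

2021-09-29, 2021-10-05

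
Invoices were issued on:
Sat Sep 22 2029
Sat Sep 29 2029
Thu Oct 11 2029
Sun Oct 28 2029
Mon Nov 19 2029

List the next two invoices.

Sun Dec 16 2029, Thu Jan 17 2030

Gaps: 7, 12, 17, 22 days — each gap is 5 larger than the previous one.
Next gap: 27 days. Mon Nov 19 2029 + 27 days = Sun Dec 16 2029.
Next gap: 32 days. Sun Dec 16 2029 + 32 days = Thu Jan 17 2030.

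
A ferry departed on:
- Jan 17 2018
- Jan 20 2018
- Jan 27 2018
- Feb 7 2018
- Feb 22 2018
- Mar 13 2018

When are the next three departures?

Intervals are 3, 7, 11, 15, 19 days — an arithmetic progression with common difference 4.
Next gap: 23 days. Mar 13 2018 + 23 days = Apr 5 2018.
Next gap: 27 days. Apr 5 2018 + 27 days = May 2 2018.
Next gap: 31 days. May 2 2018 + 31 days = Jun 2 2018.

Apr 5 2018, May 2 2018, Jun 2 2018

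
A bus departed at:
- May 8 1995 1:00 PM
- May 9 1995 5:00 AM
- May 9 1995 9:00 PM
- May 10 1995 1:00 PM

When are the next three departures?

Gaps: 16, 16, 16 hours — each event is 16 hours after the previous one.
May 10 1995 1:00 PM + 16 h = May 11 1995 5:00 AM.
May 11 1995 5:00 AM + 16 h = May 11 1995 9:00 PM.
May 11 1995 9:00 PM + 16 h = May 12 1995 1:00 PM.

May 11 1995 5:00 AM, May 11 1995 9:00 PM, May 12 1995 1:00 PM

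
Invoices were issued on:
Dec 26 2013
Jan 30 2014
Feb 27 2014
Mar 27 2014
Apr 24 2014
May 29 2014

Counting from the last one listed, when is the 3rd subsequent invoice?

Aug 28 2014

All Thursdays; the gaps (35, 28, 28, 28, 35) vary with month length.
This is the last Thursday of each month.
June 2014 ends with Thursday Jun 26 2014.
July 2014 ends with Thursday Jul 31 2014.
Last Thursday of August 2014: Aug 28 2014.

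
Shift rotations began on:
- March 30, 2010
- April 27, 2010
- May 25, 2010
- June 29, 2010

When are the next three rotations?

These are Tuesdays with 28, 28, 35-day gaps.
Each is the final Tuesday of its month — March 30, 2010 is past the 28th, so '4th Tuesday' doesn't fit.
Last Tuesday of July 2010: July 27, 2010.
Last Tuesday of August 2010: August 31, 2010.
September 2010 ends with Tuesday September 28, 2010.

July 27, 2010; August 31, 2010; September 28, 2010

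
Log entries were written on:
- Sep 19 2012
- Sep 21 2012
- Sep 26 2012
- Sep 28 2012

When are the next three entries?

Every event lands on a Wednesday or Friday (gaps cycle 2, 5, 2).
So the schedule is: every Wednesday and Friday.
Next Wednesday: Oct 3 2012.
The following Friday is Oct 5 2012.
The following Wednesday is Oct 10 2012.

Oct 3 2012, Oct 5 2012, Oct 10 2012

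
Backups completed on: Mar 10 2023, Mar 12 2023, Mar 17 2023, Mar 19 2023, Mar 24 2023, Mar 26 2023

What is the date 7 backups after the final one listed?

Apr 21 2023

Gaps: 2, 5, 2, 5, 2 days — not constant, but cyclic with period 2.
The events fall on every Friday and Sunday.
Next Friday: Mar 31 2023.
The following Sunday is Apr 2 2023.
The following Friday is Apr 7 2023.
Next Sunday: Apr 9 2023.
Next Friday: Apr 14 2023.
Next Sunday: Apr 16 2023.
The following Friday is Apr 21 2023.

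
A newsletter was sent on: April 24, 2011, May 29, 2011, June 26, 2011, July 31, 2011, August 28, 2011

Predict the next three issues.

September 25, 2011; October 30, 2011; November 27, 2011

All Sundays; the gaps (35, 28, 35, 28) vary with month length.
This is the last Sunday of each month.
Last Sunday of September 2011: September 25, 2011.
Last Sunday of October 2011: October 30, 2011.
November 2011 ends with Sunday November 27, 2011.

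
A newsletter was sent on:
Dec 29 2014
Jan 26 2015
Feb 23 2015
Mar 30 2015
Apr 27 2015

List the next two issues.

Every date is a Monday; gaps 28, 28, 35, 28 days.
Each is the last Monday of its month (at least one falls on the 29th or later, ruling out '4th Monday').
May 2015 ends with Monday May 25 2015.
June 2015 ends with Monday Jun 29 2015.

May 25 2015, Jun 29 2015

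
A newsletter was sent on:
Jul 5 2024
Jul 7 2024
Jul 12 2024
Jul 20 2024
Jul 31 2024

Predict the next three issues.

Intervals are 2, 5, 8, 11 days — an arithmetic progression with common difference 3.
Next gap: 14 days. Jul 31 2024 + 14 days = Aug 14 2024.
Next gap: 17 days. Aug 14 2024 + 17 days = Aug 31 2024.
Next gap: 20 days. Aug 31 2024 + 20 days = Sep 20 2024.

Aug 14 2024, Aug 31 2024, Sep 20 2024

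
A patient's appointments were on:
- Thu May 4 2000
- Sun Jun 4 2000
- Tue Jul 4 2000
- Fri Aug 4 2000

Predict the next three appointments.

The day-of-month is always 4 (31, 30, 31 days between events).
So this recurs on the 4th of each month.
September 2000: Mon Sep 4 2000.
Next: October 2000 → Wed Oct 4 2000.
November 2000: Sat Nov 4 2000.

Mon Sep 4 2000, Wed Oct 4 2000, Sat Nov 4 2000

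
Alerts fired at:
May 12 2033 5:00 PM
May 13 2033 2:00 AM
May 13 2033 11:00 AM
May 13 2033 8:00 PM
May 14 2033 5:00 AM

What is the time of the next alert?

Gaps: 9, 9, 9, 9 hours — each event is 9 hours after the previous one.
May 14 2033 5:00 AM + 9 h = May 14 2033 2:00 PM.

May 14 2033 2:00 PM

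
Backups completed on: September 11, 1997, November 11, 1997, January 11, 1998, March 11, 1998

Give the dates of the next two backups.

Gaps: 61, 61, 59 days — not constant. Every event is on the 11th of the month.
Pattern: the 11th of every 2 months.
Next: May 1998 → May 11, 1998.
Next: July 1998 → July 11, 1998.

May 11, 1998; July 11, 1998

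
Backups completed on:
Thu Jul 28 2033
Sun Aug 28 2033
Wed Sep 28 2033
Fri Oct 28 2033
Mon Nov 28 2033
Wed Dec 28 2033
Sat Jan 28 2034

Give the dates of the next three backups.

The day-of-month is always 28 (31, 31, 30, 31, 30, 31 days between events).
So this recurs on the 28th of each month.
Next: February 2034 → Tue Feb 28 2034.
Next: March 2034 → Tue Mar 28 2034.
April 2034: Fri Apr 28 2034.

Tue Feb 28 2034, Tue Mar 28 2034, Fri Apr 28 2034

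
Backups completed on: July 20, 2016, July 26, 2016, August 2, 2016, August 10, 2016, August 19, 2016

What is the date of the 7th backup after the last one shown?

The spacing grows by 1 each time: 6, 7, 8, 9 days.
Next gap: 10 days. August 19, 2016 + 10 days = August 29, 2016.
Next gap: 11 days. August 29, 2016 + 11 days = September 9, 2016.
Next gap: 12 days. September 9, 2016 + 12 days = September 21, 2016.
Next gap: 13 days. September 21, 2016 + 13 days = October 4, 2016.
Next gap: 14 days. October 4, 2016 + 14 days = October 18, 2016.
Next gap: 15 days. October 18, 2016 + 15 days = November 2, 2016.
Next gap: 16 days. November 2, 2016 + 16 days = November 18, 2016.

November 18, 2016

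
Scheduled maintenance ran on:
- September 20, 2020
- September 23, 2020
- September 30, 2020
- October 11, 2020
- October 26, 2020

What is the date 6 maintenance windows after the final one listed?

The spacing grows by 4 each time: 3, 7, 11, 15 days.
Next gap: 19 days. October 26, 2020 + 19 days = November 14, 2020.
Next gap: 23 days. November 14, 2020 + 23 days = December 7, 2020.
Next gap: 27 days. December 7, 2020 + 27 days = January 3, 2021.
Next gap: 31 days. January 3, 2021 + 31 days = February 3, 2021.
Next gap: 35 days. February 3, 2021 + 35 days = March 10, 2021.
Next gap: 39 days. March 10, 2021 + 39 days = April 18, 2021.

April 18, 2021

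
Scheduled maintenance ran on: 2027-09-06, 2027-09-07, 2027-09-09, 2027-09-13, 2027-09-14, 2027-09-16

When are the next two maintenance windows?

2027-09-20, 2027-09-21

Every event lands on a Monday or Tuesday or Thursday (gaps cycle 1, 2, 4, 1, 2).
So the schedule is: every Monday, Tuesday and Thursday.
The following Monday is 2027-09-20.
Next Tuesday: 2027-09-21.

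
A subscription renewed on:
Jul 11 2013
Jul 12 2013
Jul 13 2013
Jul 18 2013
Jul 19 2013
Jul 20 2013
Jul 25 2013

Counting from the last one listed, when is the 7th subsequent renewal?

The gap pattern 1, 1, 5, 1, 1, 5 repeats every 3 events.
These are the Thursdays, Fridays and Saturdays of each week.
The following Friday is Jul 26 2013.
The following Saturday is Jul 27 2013.
Next Thursday: Aug 1 2013.
Next Friday: Aug 2 2013.
Next Saturday: Aug 3 2013.
The following Thursday is Aug 8 2013.
Next Friday: Aug 9 2013.

Aug 9 2013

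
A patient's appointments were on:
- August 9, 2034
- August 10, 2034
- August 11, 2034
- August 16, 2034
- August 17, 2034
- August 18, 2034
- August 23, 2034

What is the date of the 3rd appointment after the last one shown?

August 30, 2034

Gaps: 1, 1, 5, 1, 1, 5 days — not constant, but cyclic with period 3.
The events fall on every Wednesday, Thursday and Friday.
Next Thursday: August 24, 2034.
The following Friday is August 25, 2034.
The following Wednesday is August 30, 2034.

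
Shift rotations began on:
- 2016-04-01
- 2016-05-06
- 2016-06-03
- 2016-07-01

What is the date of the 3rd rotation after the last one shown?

2016-10-07

These are Fridays at 28- or 35-day spacing (35, 28, 28).
The pattern: 1st Friday of the month.
August 2016 — 1st Friday is 2016-08-05.
1st Friday of September 2016: 2016-09-02.
1st Friday of October 2016: 2016-10-07.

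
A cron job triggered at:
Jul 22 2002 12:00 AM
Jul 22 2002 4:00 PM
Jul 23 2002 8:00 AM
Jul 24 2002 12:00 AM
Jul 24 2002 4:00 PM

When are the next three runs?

Gaps: 16, 16, 16, 16 hours — each event is 16 hours after the previous one.
Jul 24 2002 4:00 PM + 16 h = Jul 25 2002 8:00 AM.
Jul 25 2002 8:00 AM + 16 h = Jul 26 2002 12:00 AM.
Jul 26 2002 12:00 AM + 16 h = Jul 26 2002 4:00 PM.

Jul 25 2002 8:00 AM, Jul 26 2002 12:00 AM, Jul 26 2002 4:00 PM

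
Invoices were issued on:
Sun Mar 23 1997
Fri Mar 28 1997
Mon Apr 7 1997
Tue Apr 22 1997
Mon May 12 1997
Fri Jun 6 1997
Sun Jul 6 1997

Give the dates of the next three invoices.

The spacing grows by 5 each time: 5, 10, 15, 20, 25, 30 days.
Next gap: 35 days. Sun Jul 6 1997 + 35 days = Sun Aug 10 1997.
Next gap: 40 days. Sun Aug 10 1997 + 40 days = Fri Sep 19 1997.
Next gap: 45 days. Fri Sep 19 1997 + 45 days = Mon Nov 3 1997.

Sun Aug 10 1997, Fri Sep 19 1997, Mon Nov 3 1997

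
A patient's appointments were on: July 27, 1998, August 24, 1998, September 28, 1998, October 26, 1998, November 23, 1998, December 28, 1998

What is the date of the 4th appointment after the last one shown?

Gaps: 28, 35, 28, 28, 35 days — a mix of 28 and 35. Every date is a Monday.
Each is the 4th Monday of its month.
4th Monday of January 1999: January 25, 1999.
4th Monday of February 1999: February 22, 1999.
March 1999 — 4th Monday is March 22, 1999.
4th Monday of April 1999: April 26, 1999.

April 26, 1999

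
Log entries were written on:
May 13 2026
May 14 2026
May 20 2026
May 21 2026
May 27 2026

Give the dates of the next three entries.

Every event lands on a Wednesday or Thursday (gaps cycle 1, 6, 1, 6).
So the schedule is: every Wednesday and Thursday.
The following Thursday is May 28 2026.
The following Wednesday is Jun 3 2026.
Next Thursday: Jun 4 2026.

May 28 2026, Jun 3 2026, Jun 4 2026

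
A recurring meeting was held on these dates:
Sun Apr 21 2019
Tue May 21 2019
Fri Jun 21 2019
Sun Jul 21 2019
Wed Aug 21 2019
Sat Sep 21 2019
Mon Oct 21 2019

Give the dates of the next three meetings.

Each date is the 21st; the gaps (30, 31, 30, 31, 31, 30) track the month lengths.
The rule is the 21st of each month.
November 2019: Thu Nov 21 2019.
December 2019: Sat Dec 21 2019.
January 2020: Tue Jan 21 2020.

Thu Nov 21 2019, Sat Dec 21 2019, Tue Jan 21 2020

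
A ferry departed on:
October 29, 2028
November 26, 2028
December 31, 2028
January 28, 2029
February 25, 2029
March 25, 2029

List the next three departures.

Every date is a Sunday; gaps 28, 35, 28, 28, 28 days.
Each is the last Sunday of its month (at least one falls on the 29th or later, ruling out '4th Sunday').
April 2029 ends with Sunday April 29, 2029.
Last Sunday of May 2029: May 27, 2029.
Last Sunday of June 2029: June 24, 2029.

April 29, 2029; May 27, 2029; June 24, 2029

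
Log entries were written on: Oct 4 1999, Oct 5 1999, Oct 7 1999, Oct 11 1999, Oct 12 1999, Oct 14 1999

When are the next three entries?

Oct 18 1999, Oct 19 1999, Oct 21 1999

Every event lands on a Monday or Tuesday or Thursday (gaps cycle 1, 2, 4, 1, 2).
So the schedule is: every Monday, Tuesday and Thursday.
Next Monday: Oct 18 1999.
Next Tuesday: Oct 19 1999.
Next Thursday: Oct 21 1999.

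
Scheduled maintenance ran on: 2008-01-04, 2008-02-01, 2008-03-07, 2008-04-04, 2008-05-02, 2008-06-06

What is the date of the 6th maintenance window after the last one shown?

Gaps: 28, 35, 28, 28, 35 days — a mix of 28 and 35. Every date is a Friday.
Each is the 1st Friday of its month.
1st Friday of July 2008: 2008-07-04.
August 2008 — 1st Friday is 2008-08-01.
1st Friday of September 2008: 2008-09-05.
October 2008 — 1st Friday is 2008-10-03.
November 2008 — 1st Friday is 2008-11-07.
December 2008 — 1st Friday is 2008-12-05.

2008-12-05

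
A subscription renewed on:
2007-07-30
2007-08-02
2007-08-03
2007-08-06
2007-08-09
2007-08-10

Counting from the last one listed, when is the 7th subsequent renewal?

2007-08-27

The gap pattern 3, 1, 3, 3, 1 repeats every 3 events.
These are the Mondays, Thursdays and Fridays of each week.
The following Monday is 2007-08-13.
The following Thursday is 2007-08-16.
The following Friday is 2007-08-17.
The following Monday is 2007-08-20.
Next Thursday: 2007-08-23.
Next Friday: 2007-08-24.
The following Monday is 2007-08-27.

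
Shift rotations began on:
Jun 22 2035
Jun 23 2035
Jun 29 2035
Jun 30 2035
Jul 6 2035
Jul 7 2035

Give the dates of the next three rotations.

The gap pattern 1, 6, 1, 6, 1 repeats every 2 events.
These are the Fridays and Saturdays of each week.
Next Friday: Jul 13 2035.
Next Saturday: Jul 14 2035.
Next Friday: Jul 20 2035.

Jul 13 2035, Jul 14 2035, Jul 20 2035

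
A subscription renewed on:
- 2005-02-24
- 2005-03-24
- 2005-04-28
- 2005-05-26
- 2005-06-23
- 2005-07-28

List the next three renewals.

2005-08-25, 2005-09-22, 2005-10-27

All dates are Thursdays, 28, 35, 28, 28, 35 days apart.
Specifically, the 4th Thursday of each month.
4th Thursday of August 2005: 2005-08-25.
4th Thursday of September 2005: 2005-09-22.
October 2005 — 4th Thursday is 2005-10-27.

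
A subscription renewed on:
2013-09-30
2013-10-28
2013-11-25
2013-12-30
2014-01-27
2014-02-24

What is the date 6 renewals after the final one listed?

These are Mondays with 28, 28, 35, 28, 28-day gaps.
Each is the final Monday of its month — 2013-09-30 is past the 28th, so '4th Monday' doesn't fit.
Last Monday of March 2014: 2014-03-31.
April 2014 ends with Monday 2014-04-28.
Last Monday of May 2014: 2014-05-26.
Last Monday of June 2014: 2014-06-30.
July 2014 ends with Monday 2014-07-28.
Last Monday of August 2014: 2014-08-25.

2014-08-25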